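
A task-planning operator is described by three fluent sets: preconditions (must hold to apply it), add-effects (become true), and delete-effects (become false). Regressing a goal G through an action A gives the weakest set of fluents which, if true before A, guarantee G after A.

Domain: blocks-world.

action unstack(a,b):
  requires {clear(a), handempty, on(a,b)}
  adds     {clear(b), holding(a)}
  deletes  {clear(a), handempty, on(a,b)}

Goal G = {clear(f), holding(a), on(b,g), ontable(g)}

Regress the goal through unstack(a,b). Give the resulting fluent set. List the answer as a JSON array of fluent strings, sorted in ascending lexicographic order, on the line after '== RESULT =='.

Regress:
  G ∩ del = {}  (empty — regression defined)
  G \ add = {clear(f), holding(a), on(b,g), ontable(g)} \ {clear(b), holding(a)} = {clear(f), on(b,g), ontable(g)}
  ∪ pre   = {clear(f), on(b,g), ontable(g)} ∪ {clear(a), handempty, on(a,b)}
          = {clear(a), clear(f), handempty, on(a,b), on(b,g), ontable(g)}

== RESULT ==
["clear(a)", "clear(f)", "handempty", "on(a,b)", "on(b,g)", "ontable(g)"]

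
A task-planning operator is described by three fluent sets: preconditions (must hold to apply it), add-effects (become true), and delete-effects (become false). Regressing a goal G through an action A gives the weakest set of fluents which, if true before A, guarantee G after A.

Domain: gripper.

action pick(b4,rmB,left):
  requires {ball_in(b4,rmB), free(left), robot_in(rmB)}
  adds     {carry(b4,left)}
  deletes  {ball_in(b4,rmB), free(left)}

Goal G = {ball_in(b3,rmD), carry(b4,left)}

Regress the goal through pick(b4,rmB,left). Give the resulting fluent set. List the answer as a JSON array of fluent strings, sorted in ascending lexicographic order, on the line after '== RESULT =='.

Regress:
  G ∩ del = {}  (empty — regression defined)
  G \ add = {ball_in(b3,rmD), carry(b4,left)} \ {carry(b4,left)} = {ball_in(b3,rmD)}
  ∪ pre   = {ball_in(b3,rmD)} ∪ {ball_in(b4,rmB), free(left), robot_in(rmB)}
          = {ball_in(b3,rmD), ball_in(b4,rmB), free(left), robot_in(rmB)}

== RESULT ==
["ball_in(b3,rmD)", "ball_in(b4,rmB)", "free(left)", "robot_in(rmB)"]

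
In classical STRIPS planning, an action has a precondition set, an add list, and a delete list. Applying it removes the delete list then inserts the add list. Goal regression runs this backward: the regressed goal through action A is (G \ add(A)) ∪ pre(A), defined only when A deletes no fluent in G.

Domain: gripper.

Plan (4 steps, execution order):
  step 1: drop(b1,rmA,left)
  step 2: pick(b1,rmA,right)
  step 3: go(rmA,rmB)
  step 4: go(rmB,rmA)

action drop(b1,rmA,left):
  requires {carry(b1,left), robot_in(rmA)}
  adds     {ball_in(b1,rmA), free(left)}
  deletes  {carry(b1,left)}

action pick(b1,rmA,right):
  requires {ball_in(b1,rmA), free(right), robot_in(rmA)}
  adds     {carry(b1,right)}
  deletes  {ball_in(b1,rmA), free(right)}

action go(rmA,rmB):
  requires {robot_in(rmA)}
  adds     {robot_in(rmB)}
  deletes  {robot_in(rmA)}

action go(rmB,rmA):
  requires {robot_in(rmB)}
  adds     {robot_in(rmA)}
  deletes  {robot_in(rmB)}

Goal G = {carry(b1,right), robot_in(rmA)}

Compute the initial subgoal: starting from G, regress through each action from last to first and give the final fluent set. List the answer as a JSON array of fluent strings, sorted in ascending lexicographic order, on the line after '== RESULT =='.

Work backward from the goal:
  through step 4 (go(rmB,rmA)): drop {robot_in(rmA)}, keep {carry(b1,right)}, require {robot_in(rmB)}
    → {carry(b1,right), robot_in(rmB)}
  through step 3 (go(rmA,rmB)): drop {robot_in(rmB)}, keep {carry(b1,right)}, require {robot_in(rmA)}
    → {carry(b1,right), robot_in(rmA)}
  through step 2 (pick(b1,rmA,right)): drop {carry(b1,right)}, keep {robot_in(rmA)}, require {ball_in(b1,rmA), free(right), robot_in(rmA)}
    → {ball_in(b1,rmA), free(right), robot_in(rmA)}
  through step 1 (drop(b1,rmA,left)): drop {ball_in(b1,rmA)}, keep {free(right), robot_in(rmA)}, require {carry(b1,left), robot_in(rmA)}
    → {carry(b1,left), free(right), robot_in(rmA)}

== RESULT ==
["carry(b1,left)", "free(right)", "robot_in(rmA)"]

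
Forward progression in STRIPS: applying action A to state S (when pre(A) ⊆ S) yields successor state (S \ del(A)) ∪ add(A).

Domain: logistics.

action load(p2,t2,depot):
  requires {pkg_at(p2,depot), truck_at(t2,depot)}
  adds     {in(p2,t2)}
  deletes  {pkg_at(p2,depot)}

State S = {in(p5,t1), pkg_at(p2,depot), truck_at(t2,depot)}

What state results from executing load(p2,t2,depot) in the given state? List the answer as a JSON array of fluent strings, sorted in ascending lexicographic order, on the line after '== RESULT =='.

Progress:
  pre ⊆ S: {pkg_at(p2,depot), truck_at(t2,depot)} ⊆ S  — applicable
  S \ del = {in(p5,t1), truck_at(t2,depot)}
  ∪ add   = {in(p2,t2), in(p5,t1), truck_at(t2,depot)}

== RESULT ==
["in(p2,t2)", "in(p5,t1)", "truck_at(t2,depot)"]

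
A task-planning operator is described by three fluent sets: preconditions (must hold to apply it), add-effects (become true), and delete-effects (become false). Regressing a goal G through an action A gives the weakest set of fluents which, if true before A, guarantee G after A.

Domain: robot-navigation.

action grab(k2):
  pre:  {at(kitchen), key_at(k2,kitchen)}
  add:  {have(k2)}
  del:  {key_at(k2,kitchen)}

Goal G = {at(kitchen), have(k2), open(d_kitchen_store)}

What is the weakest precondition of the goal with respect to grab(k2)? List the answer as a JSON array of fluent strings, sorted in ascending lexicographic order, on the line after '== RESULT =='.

Regress:
  G ∩ del = {}  (empty — regression defined)
  G \ add = {at(kitchen), have(k2), open(d_kitchen_store)} \ {have(k2)} = {at(kitchen), open(d_kitchen_store)}
  ∪ pre   = {at(kitchen), open(d_kitchen_store)} ∪ {at(kitchen), key_at(k2,kitchen)}
          = {at(kitchen), key_at(k2,kitchen), open(d_kitchen_store)}

== RESULT ==
["at(kitchen)", "key_at(k2,kitchen)", "open(d_kitchen_store)"]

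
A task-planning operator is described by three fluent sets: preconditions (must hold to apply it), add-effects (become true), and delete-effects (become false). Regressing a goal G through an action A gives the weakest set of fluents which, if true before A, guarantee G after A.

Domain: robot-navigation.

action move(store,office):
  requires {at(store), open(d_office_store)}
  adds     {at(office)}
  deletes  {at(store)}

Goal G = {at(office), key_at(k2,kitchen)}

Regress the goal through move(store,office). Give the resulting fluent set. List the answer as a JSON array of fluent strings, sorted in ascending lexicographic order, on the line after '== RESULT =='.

Compute (G \ add) ∪ pre:
  G ∩ del = {}  (empty — regression defined)
  G \ add = {at(office), key_at(k2,kitchen)} \ {at(office)} = {key_at(k2,kitchen)}
  ∪ pre   = {key_at(k2,kitchen)} ∪ {at(store), open(d_office_store)}
          = {at(store), key_at(k2,kitchen), open(d_office_store)}

== RESULT ==
["at(store)", "key_at(k2,kitchen)", "open(d_office_store)"]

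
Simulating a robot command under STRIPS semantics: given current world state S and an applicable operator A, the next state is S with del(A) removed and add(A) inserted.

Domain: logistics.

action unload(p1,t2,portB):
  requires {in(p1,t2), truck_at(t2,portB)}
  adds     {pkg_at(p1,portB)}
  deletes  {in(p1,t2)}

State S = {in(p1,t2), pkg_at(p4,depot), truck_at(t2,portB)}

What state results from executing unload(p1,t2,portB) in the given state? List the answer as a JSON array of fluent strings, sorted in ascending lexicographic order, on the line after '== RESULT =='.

Compute (S \ del) ∪ add:
  pre ⊆ S: {in(p1,t2), truck_at(t2,portB)} ⊆ S  — applicable
  S \ del = {pkg_at(p4,depot), truck_at(t2,portB)}
  ∪ add   = {pkg_at(p1,portB), pkg_at(p4,depot), truck_at(t2,portB)}

== RESULT ==
["pkg_at(p1,portB)", "pkg_at(p4,depot)", "truck_at(t2,portB)"]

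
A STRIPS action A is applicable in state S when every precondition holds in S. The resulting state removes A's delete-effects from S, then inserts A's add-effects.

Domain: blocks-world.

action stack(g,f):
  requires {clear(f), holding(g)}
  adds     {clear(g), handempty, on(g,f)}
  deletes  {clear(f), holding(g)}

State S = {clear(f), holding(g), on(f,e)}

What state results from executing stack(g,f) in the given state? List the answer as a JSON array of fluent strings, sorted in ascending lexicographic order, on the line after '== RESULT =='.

Progress:
  pre ⊆ S: {clear(f), holding(g)} ⊆ S  — applicable
  S \ del = {on(f,e)}
  ∪ add   = {clear(g), handempty, on(f,e), on(g,f)}

== RESULT ==
["clear(g)", "handempty", "on(f,e)", "on(g,f)"]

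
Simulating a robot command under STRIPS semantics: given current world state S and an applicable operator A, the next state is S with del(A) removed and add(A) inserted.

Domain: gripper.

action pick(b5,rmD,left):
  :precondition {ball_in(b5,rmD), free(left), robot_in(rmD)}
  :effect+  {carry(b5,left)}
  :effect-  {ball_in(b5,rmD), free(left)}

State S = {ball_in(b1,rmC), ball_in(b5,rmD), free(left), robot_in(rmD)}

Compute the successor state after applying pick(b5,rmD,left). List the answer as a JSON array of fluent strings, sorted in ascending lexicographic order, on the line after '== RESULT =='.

Compute (S \ del) ∪ add:
  pre ⊆ S: {ball_in(b5,rmD), free(left), robot_in(rmD)} ⊆ S  — applicable
  S \ del = {ball_in(b1,rmC), robot_in(rmD)}
  ∪ add   = {ball_in(b1,rmC), carry(b5,left), robot_in(rmD)}

== RESULT ==
["ball_in(b1,rmC)", "carry(b5,left)", "robot_in(rmD)"]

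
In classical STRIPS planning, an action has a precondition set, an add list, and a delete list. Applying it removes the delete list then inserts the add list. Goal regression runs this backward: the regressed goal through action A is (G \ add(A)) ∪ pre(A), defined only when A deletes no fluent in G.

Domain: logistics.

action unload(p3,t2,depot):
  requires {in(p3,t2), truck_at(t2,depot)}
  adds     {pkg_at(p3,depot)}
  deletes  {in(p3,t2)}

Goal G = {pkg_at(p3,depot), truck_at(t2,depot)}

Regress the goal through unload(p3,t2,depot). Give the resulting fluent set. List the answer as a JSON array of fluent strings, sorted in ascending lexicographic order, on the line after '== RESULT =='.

Regress:
  G ∩ del = {}  (empty — regression defined)
  G \ add = {pkg_at(p3,depot), truck_at(t2,depot)} \ {pkg_at(p3,depot)} = {truck_at(t2,depot)}
  ∪ pre   = {truck_at(t2,depot)} ∪ {in(p3,t2), truck_at(t2,depot)}
          = {in(p3,t2), truck_at(t2,depot)}

== RESULT ==
["in(p3,t2)", "truck_at(t2,depot)"]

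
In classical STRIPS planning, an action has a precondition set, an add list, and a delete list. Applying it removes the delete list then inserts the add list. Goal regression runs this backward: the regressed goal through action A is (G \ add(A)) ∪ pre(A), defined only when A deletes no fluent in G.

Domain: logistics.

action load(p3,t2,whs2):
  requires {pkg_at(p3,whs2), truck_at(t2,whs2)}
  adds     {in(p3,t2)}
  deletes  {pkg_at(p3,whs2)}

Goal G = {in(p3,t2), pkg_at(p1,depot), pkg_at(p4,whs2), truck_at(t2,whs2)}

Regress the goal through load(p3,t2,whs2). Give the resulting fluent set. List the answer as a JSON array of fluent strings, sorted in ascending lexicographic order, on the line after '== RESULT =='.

Compute (G \ add) ∪ pre:
  G ∩ del = {}  (empty — regression defined)
  G \ add = {in(p3,t2), pkg_at(p1,depot), pkg_at(p4,whs2), truck_at(t2,whs2)} \ {in(p3,t2)} = {pkg_at(p1,depot), pkg_at(p4,whs2), truck_at(t2,whs2)}
  ∪ pre   = {pkg_at(p1,depot), pkg_at(p4,whs2), truck_at(t2,whs2)} ∪ {pkg_at(p3,whs2), truck_at(t2,whs2)}
          = {pkg_at(p1,depot), pkg_at(p3,whs2), pkg_at(p4,whs2), truck_at(t2,whs2)}

== RESULT ==
["pkg_at(p1,depot)", "pkg_at(p3,whs2)", "pkg_at(p4,whs2)", "truck_at(t2,whs2)"]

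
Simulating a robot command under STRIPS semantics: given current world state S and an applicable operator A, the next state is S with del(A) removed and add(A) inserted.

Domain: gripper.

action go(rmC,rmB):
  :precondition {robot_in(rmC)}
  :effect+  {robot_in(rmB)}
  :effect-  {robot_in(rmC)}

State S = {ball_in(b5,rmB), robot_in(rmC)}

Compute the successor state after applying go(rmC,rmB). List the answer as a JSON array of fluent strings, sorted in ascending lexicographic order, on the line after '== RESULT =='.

Progress:
  pre ⊆ S: {robot_in(rmC)} ⊆ S  — applicable
  S \ del = {ball_in(b5,rmB)}
  ∪ add   = {ball_in(b5,rmB), robot_in(rmB)}

== RESULT ==
["ball_in(b5,rmB)", "robot_in(rmB)"]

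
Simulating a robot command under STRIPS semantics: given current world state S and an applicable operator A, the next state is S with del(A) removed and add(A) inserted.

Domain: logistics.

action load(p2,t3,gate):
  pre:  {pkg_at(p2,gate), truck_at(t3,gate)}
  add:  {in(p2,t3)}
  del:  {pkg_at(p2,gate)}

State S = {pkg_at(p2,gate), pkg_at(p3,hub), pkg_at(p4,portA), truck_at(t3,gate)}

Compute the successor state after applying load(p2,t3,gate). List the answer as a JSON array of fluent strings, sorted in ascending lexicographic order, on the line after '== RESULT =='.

Progress:
  pre ⊆ S: {pkg_at(p2,gate), truck_at(t3,gate)} ⊆ S  — applicable
  S \ del = {pkg_at(p3,hub), pkg_at(p4,portA), truck_at(t3,gate)}
  ∪ add   = {in(p2,t3), pkg_at(p3,hub), pkg_at(p4,portA), truck_at(t3,gate)}

== RESULT ==
["in(p2,t3)", "pkg_at(p3,hub)", "pkg_at(p4,portA)", "truck_at(t3,gate)"]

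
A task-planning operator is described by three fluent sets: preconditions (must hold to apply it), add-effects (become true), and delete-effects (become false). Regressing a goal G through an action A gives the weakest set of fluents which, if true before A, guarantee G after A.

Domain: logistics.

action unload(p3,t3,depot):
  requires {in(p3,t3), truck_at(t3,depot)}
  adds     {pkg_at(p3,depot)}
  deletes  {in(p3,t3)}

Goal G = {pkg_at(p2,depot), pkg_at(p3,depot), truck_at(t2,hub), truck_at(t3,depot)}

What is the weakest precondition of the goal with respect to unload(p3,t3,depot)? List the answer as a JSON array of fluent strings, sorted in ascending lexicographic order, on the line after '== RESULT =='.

Compute (G \ add) ∪ pre:
  G ∩ del = {}  (empty — regression defined)
  G \ add = {pkg_at(p2,depot), pkg_at(p3,depot), truck_at(t2,hub), truck_at(t3,depot)} \ {pkg_at(p3,depot)} = {pkg_at(p2,depot), truck_at(t2,hub), truck_at(t3,depot)}
  ∪ pre   = {pkg_at(p2,depot), truck_at(t2,hub), truck_at(t3,depot)} ∪ {in(p3,t3), truck_at(t3,depot)}
          = {in(p3,t3), pkg_at(p2,depot), truck_at(t2,hub), truck_at(t3,depot)}

== RESULT ==
["in(p3,t3)", "pkg_at(p2,depot)", "truck_at(t2,hub)", "truck_at(t3,depot)"]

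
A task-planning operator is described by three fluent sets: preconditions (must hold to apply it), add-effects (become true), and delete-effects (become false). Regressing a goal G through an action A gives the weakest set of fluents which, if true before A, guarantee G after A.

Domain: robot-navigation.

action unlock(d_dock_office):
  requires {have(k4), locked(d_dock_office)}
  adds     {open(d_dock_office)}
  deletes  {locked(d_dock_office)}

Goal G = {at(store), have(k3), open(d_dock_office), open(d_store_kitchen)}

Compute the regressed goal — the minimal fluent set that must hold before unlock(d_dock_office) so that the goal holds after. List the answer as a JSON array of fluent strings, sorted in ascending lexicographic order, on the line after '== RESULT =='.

Compute (G \ add) ∪ pre:
  G ∩ del = {}  (empty — regression defined)
  G \ add = {at(store), have(k3), open(d_dock_office), open(d_store_kitchen)} \ {open(d_dock_office)} = {at(store), have(k3), open(d_store_kitchen)}
  ∪ pre   = {at(store), have(k3), open(d_store_kitchen)} ∪ {have(k4), locked(d_dock_office)}
          = {at(store), have(k3), have(k4), locked(d_dock_office), open(d_store_kitchen)}

== RESULT ==
["at(store)", "have(k3)", "have(k4)", "locked(d_dock_office)", "open(d_store_kitchen)"]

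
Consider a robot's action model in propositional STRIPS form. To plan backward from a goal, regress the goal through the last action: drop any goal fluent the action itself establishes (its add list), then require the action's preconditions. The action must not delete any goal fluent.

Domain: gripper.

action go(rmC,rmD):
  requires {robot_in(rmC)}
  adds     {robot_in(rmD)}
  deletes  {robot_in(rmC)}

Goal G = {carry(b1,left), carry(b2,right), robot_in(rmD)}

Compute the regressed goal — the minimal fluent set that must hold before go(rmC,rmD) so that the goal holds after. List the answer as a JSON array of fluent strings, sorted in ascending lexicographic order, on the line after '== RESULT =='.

Regress:
  G ∩ del = {}  (empty — regression defined)
  G \ add = {carry(b1,left), carry(b2,right), robot_in(rmD)} \ {robot_in(rmD)} = {carry(b1,left), carry(b2,right)}
  ∪ pre   = {carry(b1,left), carry(b2,right)} ∪ {robot_in(rmC)}
          = {carry(b1,left), carry(b2,right), robot_in(rmC)}

== RESULT ==
["carry(b1,left)", "carry(b2,right)", "robot_in(rmC)"]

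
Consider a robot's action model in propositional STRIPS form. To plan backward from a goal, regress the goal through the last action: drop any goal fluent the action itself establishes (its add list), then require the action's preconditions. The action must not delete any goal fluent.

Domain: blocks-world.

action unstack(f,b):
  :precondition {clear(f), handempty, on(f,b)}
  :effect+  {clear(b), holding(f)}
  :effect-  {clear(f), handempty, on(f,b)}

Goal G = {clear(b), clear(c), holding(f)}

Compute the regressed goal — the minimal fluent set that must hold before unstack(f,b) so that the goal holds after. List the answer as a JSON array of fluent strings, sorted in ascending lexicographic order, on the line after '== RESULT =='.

Compute (G \ add) ∪ pre:
  G ∩ del = {}  (empty — regression defined)
  G \ add = {clear(b), clear(c), holding(f)} \ {clear(b), holding(f)} = {clear(c)}
  ∪ pre   = {clear(c)} ∪ {clear(f), handempty, on(f,b)}
          = {clear(c), clear(f), handempty, on(f,b)}

== RESULT ==
["clear(c)", "clear(f)", "handempty", "on(f,b)"]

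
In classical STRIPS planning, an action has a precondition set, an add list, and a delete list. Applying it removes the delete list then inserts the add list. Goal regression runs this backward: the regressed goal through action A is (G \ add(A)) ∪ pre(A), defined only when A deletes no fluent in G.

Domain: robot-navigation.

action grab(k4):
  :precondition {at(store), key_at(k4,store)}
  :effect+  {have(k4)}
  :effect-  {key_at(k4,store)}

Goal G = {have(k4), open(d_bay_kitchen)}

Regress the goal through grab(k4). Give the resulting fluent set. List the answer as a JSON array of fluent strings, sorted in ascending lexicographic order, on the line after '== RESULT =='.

Compute (G \ add) ∪ pre:
  G ∩ del = {}  (empty — regression defined)
  G \ add = {have(k4), open(d_bay_kitchen)} \ {have(k4)} = {open(d_bay_kitchen)}
  ∪ pre   = {open(d_bay_kitchen)} ∪ {at(store), key_at(k4,store)}
          = {at(store), key_at(k4,store), open(d_bay_kitchen)}

== RESULT ==
["at(store)", "key_at(k4,store)", "open(d_bay_kitchen)"]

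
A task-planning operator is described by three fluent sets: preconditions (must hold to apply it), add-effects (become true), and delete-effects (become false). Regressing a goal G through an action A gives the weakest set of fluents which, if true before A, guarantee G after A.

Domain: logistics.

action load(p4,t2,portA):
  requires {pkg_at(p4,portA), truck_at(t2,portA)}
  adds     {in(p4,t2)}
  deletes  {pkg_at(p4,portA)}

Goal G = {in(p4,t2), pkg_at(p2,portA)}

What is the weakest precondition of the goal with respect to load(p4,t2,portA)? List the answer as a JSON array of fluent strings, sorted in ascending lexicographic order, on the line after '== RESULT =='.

Regress:
  G ∩ del = {}  (empty — regression defined)
  G \ add = {in(p4,t2), pkg_at(p2,portA)} \ {in(p4,t2)} = {pkg_at(p2,portA)}
  ∪ pre   = {pkg_at(p2,portA)} ∪ {pkg_at(p4,portA), truck_at(t2,portA)}
          = {pkg_at(p2,portA), pkg_at(p4,portA), truck_at(t2,portA)}

== RESULT ==
["pkg_at(p2,portA)", "pkg_at(p4,portA)", "truck_at(t2,portA)"]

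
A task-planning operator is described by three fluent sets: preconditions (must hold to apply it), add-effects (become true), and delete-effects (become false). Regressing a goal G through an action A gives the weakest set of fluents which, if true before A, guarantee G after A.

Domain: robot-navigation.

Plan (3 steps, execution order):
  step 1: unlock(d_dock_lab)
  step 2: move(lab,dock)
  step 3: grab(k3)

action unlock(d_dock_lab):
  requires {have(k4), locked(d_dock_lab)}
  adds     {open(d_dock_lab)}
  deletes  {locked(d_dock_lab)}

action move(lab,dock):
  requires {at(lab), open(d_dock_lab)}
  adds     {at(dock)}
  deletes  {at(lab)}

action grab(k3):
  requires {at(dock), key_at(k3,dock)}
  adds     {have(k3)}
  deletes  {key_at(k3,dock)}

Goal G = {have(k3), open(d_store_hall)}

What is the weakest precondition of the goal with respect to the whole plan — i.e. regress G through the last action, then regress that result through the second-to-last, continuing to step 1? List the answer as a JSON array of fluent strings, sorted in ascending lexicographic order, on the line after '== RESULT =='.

Work backward from the goal:
  through step 3 (grab(k3)): drop {have(k3)}, keep {open(d_store_hall)}, require {at(dock), key_at(k3,dock)}
    → {at(dock), key_at(k3,dock), open(d_store_hall)}
  through step 2 (move(lab,dock)): drop {at(dock)}, keep {key_at(k3,dock), open(d_store_hall)}, require {at(lab), open(d_dock_lab)}
    → {at(lab), key_at(k3,dock), open(d_dock_lab), open(d_store_hall)}
  through step 1 (unlock(d_dock_lab)): drop {open(d_dock_lab)}, keep {at(lab), key_at(k3,dock), open(d_store_hall)}, require {have(k4), locked(d_dock_lab)}
    → {at(lab), have(k4), key_at(k3,dock), locked(d_dock_lab), open(d_store_hall)}

== RESULT ==
["at(lab)", "have(k4)", "key_at(k3,dock)", "locked(d_dock_lab)", "open(d_store_hall)"]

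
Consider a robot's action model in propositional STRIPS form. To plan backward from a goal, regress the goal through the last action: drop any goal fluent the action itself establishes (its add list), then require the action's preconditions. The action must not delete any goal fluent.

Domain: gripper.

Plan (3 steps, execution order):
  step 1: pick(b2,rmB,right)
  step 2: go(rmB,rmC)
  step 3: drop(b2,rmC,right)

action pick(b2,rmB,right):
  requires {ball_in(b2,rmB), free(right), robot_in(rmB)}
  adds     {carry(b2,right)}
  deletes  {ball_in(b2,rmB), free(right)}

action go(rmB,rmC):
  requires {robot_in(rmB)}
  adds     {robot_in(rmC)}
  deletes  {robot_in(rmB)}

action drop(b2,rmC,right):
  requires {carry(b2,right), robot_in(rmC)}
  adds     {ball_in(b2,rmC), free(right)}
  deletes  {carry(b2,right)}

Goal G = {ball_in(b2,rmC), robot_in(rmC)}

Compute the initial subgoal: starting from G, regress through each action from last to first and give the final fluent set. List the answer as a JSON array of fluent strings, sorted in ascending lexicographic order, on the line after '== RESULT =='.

Work backward from the goal:
  through step 3 (drop(b2,rmC,right)): drop {ball_in(b2,rmC)}, keep {robot_in(rmC)}, require {carry(b2,right), robot_in(rmC)}
    → {carry(b2,right), robot_in(rmC)}
  through step 2 (go(rmB,rmC)): drop {robot_in(rmC)}, keep {carry(b2,right)}, require {robot_in(rmB)}
    → {carry(b2,right), robot_in(rmB)}
  through step 1 (pick(b2,rmB,right)): drop {carry(b2,right)}, keep {robot_in(rmB)}, require {ball_in(b2,rmB), free(right), robot_in(rmB)}
    → {ball_in(b2,rmB), free(right), robot_in(rmB)}

== RESULT ==
["ball_in(b2,rmB)", "free(right)", "robot_in(rmB)"]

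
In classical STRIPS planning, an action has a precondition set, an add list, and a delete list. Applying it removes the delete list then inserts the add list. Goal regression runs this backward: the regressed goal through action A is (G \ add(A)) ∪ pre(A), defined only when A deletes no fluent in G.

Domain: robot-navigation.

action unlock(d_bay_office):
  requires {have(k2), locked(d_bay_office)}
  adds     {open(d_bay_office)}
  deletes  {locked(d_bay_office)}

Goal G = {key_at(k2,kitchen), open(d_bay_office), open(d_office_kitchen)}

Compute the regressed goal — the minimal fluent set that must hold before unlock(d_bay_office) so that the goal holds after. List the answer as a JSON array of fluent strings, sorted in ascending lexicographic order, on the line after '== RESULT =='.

Regress:
  G ∩ del = {}  (empty — regression defined)
  G \ add = {key_at(k2,kitchen), open(d_bay_office), open(d_office_kitchen)} \ {open(d_bay_office)} = {key_at(k2,kitchen), open(d_office_kitchen)}
  ∪ pre   = {key_at(k2,kitchen), open(d_office_kitchen)} ∪ {have(k2), locked(d_bay_office)}
          = {have(k2), key_at(k2,kitchen), locked(d_bay_office), open(d_office_kitchen)}

== RESULT ==
["have(k2)", "key_at(k2,kitchen)", "locked(d_bay_office)", "open(d_office_kitchen)"]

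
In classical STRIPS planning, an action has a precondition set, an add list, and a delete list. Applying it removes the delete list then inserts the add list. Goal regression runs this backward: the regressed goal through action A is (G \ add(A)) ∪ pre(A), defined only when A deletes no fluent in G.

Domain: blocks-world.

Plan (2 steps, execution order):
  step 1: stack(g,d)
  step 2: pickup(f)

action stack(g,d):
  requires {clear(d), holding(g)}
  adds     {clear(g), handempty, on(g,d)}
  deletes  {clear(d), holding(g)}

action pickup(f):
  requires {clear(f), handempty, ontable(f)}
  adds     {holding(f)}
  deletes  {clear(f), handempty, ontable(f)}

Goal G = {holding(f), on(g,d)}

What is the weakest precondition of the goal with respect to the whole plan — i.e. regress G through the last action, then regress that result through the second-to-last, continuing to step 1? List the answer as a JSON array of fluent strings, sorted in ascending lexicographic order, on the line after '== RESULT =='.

Regress step by step:
  through step 2 (pickup(f)): drop {holding(f)}, keep {on(g,d)}, require {clear(f), handempty, ontable(f)}
    → {clear(f), handempty, on(g,d), ontable(f)}
  through step 1 (stack(g,d)): drop {handempty, on(g,d)}, keep {clear(f), ontable(f)}, require {clear(d), holding(g)}
    → {clear(d), clear(f), holding(g), ontable(f)}

== RESULT ==
["clear(d)", "clear(f)", "holding(g)", "ontable(f)"]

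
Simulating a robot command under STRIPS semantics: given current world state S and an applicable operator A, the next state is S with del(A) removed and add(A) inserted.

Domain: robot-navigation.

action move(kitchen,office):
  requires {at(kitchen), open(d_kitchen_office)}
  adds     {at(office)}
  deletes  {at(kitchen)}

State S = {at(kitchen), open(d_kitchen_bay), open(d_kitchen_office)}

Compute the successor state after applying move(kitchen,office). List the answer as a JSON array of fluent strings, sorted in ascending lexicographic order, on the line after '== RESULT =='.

Progress:
  pre ⊆ S: {at(kitchen), open(d_kitchen_office)} ⊆ S  — applicable
  S \ del = {open(d_kitchen_bay), open(d_kitchen_office)}
  ∪ add   = {at(office), open(d_kitchen_bay), open(d_kitchen_office)}

== RESULT ==
["at(office)", "open(d_kitchen_bay)", "open(d_kitchen_office)"]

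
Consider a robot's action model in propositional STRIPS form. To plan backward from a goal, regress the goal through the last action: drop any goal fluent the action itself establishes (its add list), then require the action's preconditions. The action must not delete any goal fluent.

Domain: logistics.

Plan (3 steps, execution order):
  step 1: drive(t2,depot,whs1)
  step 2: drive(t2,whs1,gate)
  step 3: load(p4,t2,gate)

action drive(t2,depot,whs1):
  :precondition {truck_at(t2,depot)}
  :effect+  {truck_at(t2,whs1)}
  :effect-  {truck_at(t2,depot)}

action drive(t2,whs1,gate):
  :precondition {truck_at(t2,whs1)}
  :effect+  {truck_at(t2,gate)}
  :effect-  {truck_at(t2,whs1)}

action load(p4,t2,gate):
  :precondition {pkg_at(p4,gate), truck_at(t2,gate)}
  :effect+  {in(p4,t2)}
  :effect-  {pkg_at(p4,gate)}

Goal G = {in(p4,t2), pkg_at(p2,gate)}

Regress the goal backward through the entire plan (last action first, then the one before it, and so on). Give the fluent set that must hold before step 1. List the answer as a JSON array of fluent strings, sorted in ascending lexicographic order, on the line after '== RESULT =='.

Work backward from the goal:
  through step 3 (load(p4,t2,gate)): drop {in(p4,t2)}, keep {pkg_at(p2,gate)}, require {pkg_at(p4,gate), truck_at(t2,gate)}
    → {pkg_at(p2,gate), pkg_at(p4,gate), truck_at(t2,gate)}
  through step 2 (drive(t2,whs1,gate)): drop {truck_at(t2,gate)}, keep {pkg_at(p2,gate), pkg_at(p4,gate)}, require {truck_at(t2,whs1)}
    → {pkg_at(p2,gate), pkg_at(p4,gate), truck_at(t2,whs1)}
  through step 1 (drive(t2,depot,whs1)): drop {truck_at(t2,whs1)}, keep {pkg_at(p2,gate), pkg_at(p4,gate)}, require {truck_at(t2,depot)}
    → {pkg_at(p2,gate), pkg_at(p4,gate), truck_at(t2,depot)}

== RESULT ==
["pkg_at(p2,gate)", "pkg_at(p4,gate)", "truck_at(t2,depot)"]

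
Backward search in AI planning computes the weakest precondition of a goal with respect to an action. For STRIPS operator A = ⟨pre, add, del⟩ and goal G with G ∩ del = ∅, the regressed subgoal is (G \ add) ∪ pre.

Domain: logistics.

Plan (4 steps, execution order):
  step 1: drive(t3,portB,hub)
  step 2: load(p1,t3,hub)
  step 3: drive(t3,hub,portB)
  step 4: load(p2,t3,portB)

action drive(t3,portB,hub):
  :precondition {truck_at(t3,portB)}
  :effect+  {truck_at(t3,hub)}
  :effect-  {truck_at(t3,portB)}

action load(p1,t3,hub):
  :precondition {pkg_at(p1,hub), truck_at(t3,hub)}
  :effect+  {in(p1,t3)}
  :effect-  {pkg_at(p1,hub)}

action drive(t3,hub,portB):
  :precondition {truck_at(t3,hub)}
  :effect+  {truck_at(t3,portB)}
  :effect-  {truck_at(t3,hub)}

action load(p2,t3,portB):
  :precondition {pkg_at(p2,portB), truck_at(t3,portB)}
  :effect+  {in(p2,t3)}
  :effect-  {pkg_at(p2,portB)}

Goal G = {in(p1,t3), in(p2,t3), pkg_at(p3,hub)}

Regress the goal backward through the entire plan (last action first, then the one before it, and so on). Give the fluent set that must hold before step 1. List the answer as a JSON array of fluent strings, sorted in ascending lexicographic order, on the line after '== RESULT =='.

Regress step by step:
  through step 4 (load(p2,t3,portB)): drop {in(p2,t3)}, keep {in(p1,t3), pkg_at(p3,hub)}, require {pkg_at(p2,portB), truck_at(t3,portB)}
    → {in(p1,t3), pkg_at(p2,portB), pkg_at(p3,hub), truck_at(t3,portB)}
  through step 3 (drive(t3,hub,portB)): drop {truck_at(t3,portB)}, keep {in(p1,t3), pkg_at(p2,portB), pkg_at(p3,hub)}, require {truck_at(t3,hub)}
    → {in(p1,t3), pkg_at(p2,portB), pkg_at(p3,hub), truck_at(t3,hub)}
  through step 2 (load(p1,t3,hub)): drop {in(p1,t3)}, keep {pkg_at(p2,portB), pkg_at(p3,hub), truck_at(t3,hub)}, require {pkg_at(p1,hub), truck_at(t3,hub)}
    → {pkg_at(p1,hub), pkg_at(p2,portB), pkg_at(p3,hub), truck_at(t3,hub)}
  through step 1 (drive(t3,portB,hub)): drop {truck_at(t3,hub)}, keep {pkg_at(p1,hub), pkg_at(p2,portB), pkg_at(p3,hub)}, require {truck_at(t3,portB)}
    → {pkg_at(p1,hub), pkg_at(p2,portB), pkg_at(p3,hub), truck_at(t3,portB)}

== RESULT ==
["pkg_at(p1,hub)", "pkg_at(p2,portB)", "pkg_at(p3,hub)", "truck_at(t3,portB)"]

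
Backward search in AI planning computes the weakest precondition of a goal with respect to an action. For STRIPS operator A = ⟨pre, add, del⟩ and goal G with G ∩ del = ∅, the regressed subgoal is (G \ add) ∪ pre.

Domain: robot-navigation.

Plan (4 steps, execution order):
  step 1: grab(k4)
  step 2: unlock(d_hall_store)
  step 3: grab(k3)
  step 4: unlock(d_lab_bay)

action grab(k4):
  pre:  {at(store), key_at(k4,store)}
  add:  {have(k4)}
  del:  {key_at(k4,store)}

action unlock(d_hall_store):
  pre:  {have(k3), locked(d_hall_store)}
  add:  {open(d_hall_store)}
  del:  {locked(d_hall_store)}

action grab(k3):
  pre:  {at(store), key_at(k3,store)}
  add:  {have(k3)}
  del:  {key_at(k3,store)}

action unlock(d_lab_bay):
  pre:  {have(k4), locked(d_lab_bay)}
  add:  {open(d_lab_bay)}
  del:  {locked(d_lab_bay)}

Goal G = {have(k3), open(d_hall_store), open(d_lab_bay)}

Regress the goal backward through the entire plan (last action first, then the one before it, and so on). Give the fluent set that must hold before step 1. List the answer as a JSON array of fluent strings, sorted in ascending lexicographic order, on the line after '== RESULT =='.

Work backward from the goal:
  through step 4 (unlock(d_lab_bay)): drop {open(d_lab_bay)}, keep {have(k3), open(d_hall_store)}, require {have(k4), locked(d_lab_bay)}
    → {have(k3), have(k4), locked(d_lab_bay), open(d_hall_store)}
  through step 3 (grab(k3)): drop {have(k3)}, keep {have(k4), locked(d_lab_bay), open(d_hall_store)}, require {at(store), key_at(k3,store)}
    → {at(store), have(k4), key_at(k3,store), locked(d_lab_bay), open(d_hall_store)}
  through step 2 (unlock(d_hall_store)): drop {open(d_hall_store)}, keep {at(store), have(k4), key_at(k3,store), locked(d_lab_bay)}, require {have(k3), locked(d_hall_store)}
    → {at(store), have(k3), have(k4), key_at(k3,store), locked(d_hall_store), locked(d_lab_bay)}
  through step 1 (grab(k4)): drop {have(k4)}, keep {at(store), have(k3), key_at(k3,store), locked(d_hall_store), locked(d_lab_bay)}, require {at(store), key_at(k4,store)}
    → {at(store), have(k3), key_at(k3,store), key_at(k4,store), locked(d_hall_store), locked(d_lab_bay)}

== RESULT ==
["at(store)", "have(k3)", "key_at(k3,store)", "key_at(k4,store)", "locked(d_hall_store)", "locked(d_lab_bay)"]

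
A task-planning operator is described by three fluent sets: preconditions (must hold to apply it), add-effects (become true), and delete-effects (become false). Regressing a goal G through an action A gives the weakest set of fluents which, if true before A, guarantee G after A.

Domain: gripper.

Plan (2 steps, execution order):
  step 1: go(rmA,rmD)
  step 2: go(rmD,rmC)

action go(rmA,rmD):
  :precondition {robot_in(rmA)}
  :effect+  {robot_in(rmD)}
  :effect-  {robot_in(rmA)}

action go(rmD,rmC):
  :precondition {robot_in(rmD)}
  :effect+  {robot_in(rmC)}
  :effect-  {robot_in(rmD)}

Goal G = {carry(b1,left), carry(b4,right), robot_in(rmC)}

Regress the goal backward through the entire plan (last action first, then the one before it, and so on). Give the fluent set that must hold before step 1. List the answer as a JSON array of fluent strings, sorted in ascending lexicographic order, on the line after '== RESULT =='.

Regress step by step:
  through step 2 (go(rmD,rmC)): drop {robot_in(rmC)}, keep {carry(b1,left), carry(b4,right)}, require {robot_in(rmD)}
    → {carry(b1,left), carry(b4,right), robot_in(rmD)}
  through step 1 (go(rmA,rmD)): drop {robot_in(rmD)}, keep {carry(b1,left), carry(b4,right)}, require {robot_in(rmA)}
    → {carry(b1,left), carry(b4,right), robot_in(rmA)}

== RESULT ==
["carry(b1,left)", "carry(b4,right)", "robot_in(rmA)"]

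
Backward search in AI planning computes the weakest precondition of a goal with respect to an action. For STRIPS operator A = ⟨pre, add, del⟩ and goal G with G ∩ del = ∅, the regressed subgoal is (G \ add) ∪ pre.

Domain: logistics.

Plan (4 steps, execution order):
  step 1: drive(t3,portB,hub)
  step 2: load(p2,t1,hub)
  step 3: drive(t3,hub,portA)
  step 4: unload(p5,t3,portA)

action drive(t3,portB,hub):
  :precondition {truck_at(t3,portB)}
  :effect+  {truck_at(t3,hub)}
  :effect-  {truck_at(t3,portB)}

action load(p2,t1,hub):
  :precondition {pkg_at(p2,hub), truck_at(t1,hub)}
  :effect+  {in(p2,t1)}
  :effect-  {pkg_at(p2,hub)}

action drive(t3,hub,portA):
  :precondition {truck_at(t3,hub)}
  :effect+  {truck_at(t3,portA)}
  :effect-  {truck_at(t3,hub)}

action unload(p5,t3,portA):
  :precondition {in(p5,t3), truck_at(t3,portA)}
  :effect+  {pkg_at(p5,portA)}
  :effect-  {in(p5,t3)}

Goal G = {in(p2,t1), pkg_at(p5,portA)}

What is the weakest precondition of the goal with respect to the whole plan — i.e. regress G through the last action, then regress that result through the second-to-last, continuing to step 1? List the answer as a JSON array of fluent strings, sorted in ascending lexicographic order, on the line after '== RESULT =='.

Regress step by step:
  through step 4 (unload(p5,t3,portA)): drop {pkg_at(p5,portA)}, keep {in(p2,t1)}, require {in(p5,t3), truck_at(t3,portA)}
    → {in(p2,t1), in(p5,t3), truck_at(t3,portA)}
  through step 3 (drive(t3,hub,portA)): drop {truck_at(t3,portA)}, keep {in(p2,t1), in(p5,t3)}, require {truck_at(t3,hub)}
    → {in(p2,t1), in(p5,t3), truck_at(t3,hub)}
  through step 2 (load(p2,t1,hub)): drop {in(p2,t1)}, keep {in(p5,t3), truck_at(t3,hub)}, require {pkg_at(p2,hub), truck_at(t1,hub)}
    → {in(p5,t3), pkg_at(p2,hub), truck_at(t1,hub), truck_at(t3,hub)}
  through step 1 (drive(t3,portB,hub)): drop {truck_at(t3,hub)}, keep {in(p5,t3), pkg_at(p2,hub), truck_at(t1,hub)}, require {truck_at(t3,portB)}
    → {in(p5,t3), pkg_at(p2,hub), truck_at(t1,hub), truck_at(t3,portB)}

== RESULT ==
["in(p5,t3)", "pkg_at(p2,hub)", "truck_at(t1,hub)", "truck_at(t3,portB)"]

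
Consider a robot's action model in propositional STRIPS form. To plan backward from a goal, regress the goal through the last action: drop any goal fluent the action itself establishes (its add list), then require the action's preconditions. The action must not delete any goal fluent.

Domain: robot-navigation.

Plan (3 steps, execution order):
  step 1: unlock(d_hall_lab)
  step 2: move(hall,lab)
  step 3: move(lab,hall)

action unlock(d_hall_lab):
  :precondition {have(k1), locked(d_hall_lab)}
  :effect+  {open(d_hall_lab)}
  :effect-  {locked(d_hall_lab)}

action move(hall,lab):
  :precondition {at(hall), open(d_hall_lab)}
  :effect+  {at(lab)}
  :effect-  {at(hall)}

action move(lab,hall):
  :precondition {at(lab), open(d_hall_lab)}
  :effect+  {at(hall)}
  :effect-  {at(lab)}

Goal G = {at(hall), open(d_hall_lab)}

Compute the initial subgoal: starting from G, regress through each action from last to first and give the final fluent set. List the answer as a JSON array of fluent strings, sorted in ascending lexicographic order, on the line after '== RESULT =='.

Work backward from the goal:
  through step 3 (move(lab,hall)): drop {at(hall)}, keep {open(d_hall_lab)}, require {at(lab), open(d_hall_lab)}
    → {at(lab), open(d_hall_lab)}
  through step 2 (move(hall,lab)): drop {at(lab)}, keep {open(d_hall_lab)}, require {at(hall), open(d_hall_lab)}
    → {at(hall), open(d_hall_lab)}
  through step 1 (unlock(d_hall_lab)): drop {open(d_hall_lab)}, keep {at(hall)}, require {have(k1), locked(d_hall_lab)}
    → {at(hall), have(k1), locked(d_hall_lab)}

== RESULT ==
["at(hall)", "have(k1)", "locked(d_hall_lab)"]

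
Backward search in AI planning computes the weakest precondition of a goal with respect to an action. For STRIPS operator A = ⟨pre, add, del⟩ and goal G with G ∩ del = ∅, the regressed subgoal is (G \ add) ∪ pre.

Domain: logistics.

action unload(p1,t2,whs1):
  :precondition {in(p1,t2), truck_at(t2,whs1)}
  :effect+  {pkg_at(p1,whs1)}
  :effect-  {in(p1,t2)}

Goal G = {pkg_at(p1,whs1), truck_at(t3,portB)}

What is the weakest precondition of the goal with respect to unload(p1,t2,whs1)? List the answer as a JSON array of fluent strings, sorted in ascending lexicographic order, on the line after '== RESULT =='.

Compute (G \ add) ∪ pre:
  G ∩ del = {}  (empty — regression defined)
  G \ add = {pkg_at(p1,whs1), truck_at(t3,portB)} \ {pkg_at(p1,whs1)} = {truck_at(t3,portB)}
  ∪ pre   = {truck_at(t3,portB)} ∪ {in(p1,t2), truck_at(t2,whs1)}
          = {in(p1,t2), truck_at(t2,whs1), truck_at(t3,portB)}

== RESULT ==
["in(p1,t2)", "truck_at(t2,whs1)", "truck_at(t3,portB)"]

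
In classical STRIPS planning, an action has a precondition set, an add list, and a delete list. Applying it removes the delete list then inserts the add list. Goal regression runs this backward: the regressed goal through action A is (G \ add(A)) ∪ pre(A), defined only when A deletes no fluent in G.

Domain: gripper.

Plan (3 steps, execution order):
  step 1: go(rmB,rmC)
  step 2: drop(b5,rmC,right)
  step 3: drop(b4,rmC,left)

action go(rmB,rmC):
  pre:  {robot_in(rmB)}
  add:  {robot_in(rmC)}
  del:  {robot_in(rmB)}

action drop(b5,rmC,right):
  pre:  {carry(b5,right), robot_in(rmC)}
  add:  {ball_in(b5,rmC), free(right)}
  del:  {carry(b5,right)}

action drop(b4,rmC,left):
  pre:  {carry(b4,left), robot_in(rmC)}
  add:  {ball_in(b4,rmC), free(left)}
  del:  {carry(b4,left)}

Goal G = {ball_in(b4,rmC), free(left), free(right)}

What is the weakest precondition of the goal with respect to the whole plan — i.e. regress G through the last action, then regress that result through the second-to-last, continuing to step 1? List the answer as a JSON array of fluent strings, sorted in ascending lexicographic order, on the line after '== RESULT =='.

Work backward from the goal:
  through step 3 (drop(b4,rmC,left)): drop {ball_in(b4,rmC), free(left)}, keep {free(right)}, require {carry(b4,left), robot_in(rmC)}
    → {carry(b4,left), free(right), robot_in(rmC)}
  through step 2 (drop(b5,rmC,right)): drop {free(right)}, keep {carry(b4,left), robot_in(rmC)}, require {carry(b5,right), robot_in(rmC)}
    → {carry(b4,left), carry(b5,right), robot_in(rmC)}
  through step 1 (go(rmB,rmC)): drop {robot_in(rmC)}, keep {carry(b4,left), carry(b5,right)}, require {robot_in(rmB)}
    → {carry(b4,left), carry(b5,right), robot_in(rmB)}

== RESULT ==
["carry(b4,left)", "carry(b5,right)", "robot_in(rmB)"]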